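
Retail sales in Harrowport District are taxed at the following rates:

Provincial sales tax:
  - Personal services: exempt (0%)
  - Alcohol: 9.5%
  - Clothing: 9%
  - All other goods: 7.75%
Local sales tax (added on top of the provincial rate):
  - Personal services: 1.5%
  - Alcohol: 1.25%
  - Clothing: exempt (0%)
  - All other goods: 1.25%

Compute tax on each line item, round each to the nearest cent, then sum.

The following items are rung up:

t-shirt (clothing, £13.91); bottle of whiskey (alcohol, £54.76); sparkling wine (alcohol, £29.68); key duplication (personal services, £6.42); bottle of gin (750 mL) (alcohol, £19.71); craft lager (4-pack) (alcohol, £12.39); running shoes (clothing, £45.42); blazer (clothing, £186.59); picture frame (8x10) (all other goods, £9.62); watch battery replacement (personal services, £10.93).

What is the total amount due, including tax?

£425.22

T-shirt £13.91: clothing → 9% + 0% local = 9% → £1.25
Bottle of whiskey £54.76: alcohol → 9.5% + 1.25% local = 10.75% → £5.89
Sparkling wine £29.68: alcohol → 9.5% + 1.25% local = 10.75% → £3.19
Key duplication £6.42: personal services → 0% + 1.5% local = 1.5% → £0.10
Bottle of gin (750 mL) £19.71: alcohol → 9.5% + 1.25% local = 10.75% → £2.12
Craft lager (4-pack) £12.39: alcohol → 9.5% + 1.25% local = 10.75% → £1.33
Running shoes £45.42: clothing → 9% + 0% local = 9% → £4.09
Blazer £186.59: clothing → 9% + 0% local = 9% → £16.79
Picture frame (8x10) £9.62: all other goods → 7.75% + 1.25% local = 9% → £0.87
Watch battery replacement £10.93: personal services → 0% + 1.5% local = 1.5% → £0.16
Subtotal = £389.43; tax = £35.79; total due = £425.22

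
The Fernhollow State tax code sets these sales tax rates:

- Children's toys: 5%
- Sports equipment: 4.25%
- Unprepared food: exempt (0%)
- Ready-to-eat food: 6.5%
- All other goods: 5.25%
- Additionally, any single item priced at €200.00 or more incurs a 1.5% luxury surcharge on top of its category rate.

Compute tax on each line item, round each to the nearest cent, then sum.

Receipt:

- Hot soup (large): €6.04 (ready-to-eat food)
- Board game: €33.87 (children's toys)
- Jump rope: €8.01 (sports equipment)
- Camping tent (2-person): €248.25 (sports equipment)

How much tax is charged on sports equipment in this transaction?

Jump rope €8.01: sports equipment → 4.25% → €0.34
Camping tent (2-person) €248.25: sports equipment → 4.25% + 1.5% surcharge = 5.75% → €14.27
Tax on sports equipment = €0.34 + €14.27 = €14.61

€14.61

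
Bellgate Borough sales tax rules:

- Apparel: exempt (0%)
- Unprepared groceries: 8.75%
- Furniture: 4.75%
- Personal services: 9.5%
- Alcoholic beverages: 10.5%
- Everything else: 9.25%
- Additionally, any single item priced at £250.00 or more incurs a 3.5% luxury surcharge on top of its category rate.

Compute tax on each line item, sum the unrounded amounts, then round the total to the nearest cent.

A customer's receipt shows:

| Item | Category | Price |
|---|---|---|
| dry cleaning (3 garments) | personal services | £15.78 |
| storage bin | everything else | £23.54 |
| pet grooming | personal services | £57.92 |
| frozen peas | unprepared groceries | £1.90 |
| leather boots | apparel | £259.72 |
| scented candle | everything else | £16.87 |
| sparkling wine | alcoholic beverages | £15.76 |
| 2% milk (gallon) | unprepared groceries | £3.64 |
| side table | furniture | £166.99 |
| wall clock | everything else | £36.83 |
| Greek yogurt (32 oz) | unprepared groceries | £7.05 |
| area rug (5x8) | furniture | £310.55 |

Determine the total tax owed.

Dry cleaning (3 garments) £15.78: personal services → 9.5% → £1.4991
Storage bin £23.54: everything else → 9.25% → £2.17745
Pet grooming £57.92: personal services → 9.5% → £5.5024
Frozen peas £1.90: unprepared groceries → 8.75% → £0.16625
Leather boots £259.72: apparel → 0% + 3.5% surcharge = 3.5% → £9.0902
Scented candle £16.87: everything else → 9.25% → £1.560475
Sparkling wine £15.76: alcoholic beverages → 10.5% → £1.6548
2% milk (gallon) £3.64: unprepared groceries → 8.75% → £0.3185
Side table £166.99: furniture → 4.75% → £7.932025
Wall clock £36.83: everything else → 9.25% → £3.406775
Greek yogurt (32 oz) £7.05: unprepared groceries → 8.75% → £0.616875
Area rug (5x8) £310.55: furniture → 4.75% + 3.5% surcharge = 8.25% → £25.620375
Unrounded tax sum = £59.545225 → £59.55

£59.55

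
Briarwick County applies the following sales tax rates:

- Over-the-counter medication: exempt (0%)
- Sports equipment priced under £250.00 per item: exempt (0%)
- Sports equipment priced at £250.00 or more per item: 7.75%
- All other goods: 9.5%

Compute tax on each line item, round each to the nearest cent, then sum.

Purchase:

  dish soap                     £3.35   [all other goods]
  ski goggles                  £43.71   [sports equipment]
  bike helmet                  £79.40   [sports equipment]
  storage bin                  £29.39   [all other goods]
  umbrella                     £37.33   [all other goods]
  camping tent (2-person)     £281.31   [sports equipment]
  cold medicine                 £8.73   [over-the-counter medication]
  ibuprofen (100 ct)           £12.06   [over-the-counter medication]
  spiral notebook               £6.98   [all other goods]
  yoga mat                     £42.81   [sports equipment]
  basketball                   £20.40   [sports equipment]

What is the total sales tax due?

£29.12

Dish soap £3.35: all other goods → 9.5% → £0.32
Ski goggles £43.71: sports equipment, under £250.00 → 0% → £0.00
Bike helmet £79.40: sports equipment, under £250.00 → 0% → £0.00
Storage bin £29.39: all other goods → 9.5% → £2.79
Umbrella £37.33: all other goods → 9.5% → £3.55
Camping tent (2-person) £281.31: sports equipment, £250.00 or more → 7.75% → £21.80
Cold medicine £8.73: over-the-counter medication → 0% → £0.00
Ibuprofen (100 ct) £12.06: over-the-counter medication → 0% → £0.00
Spiral notebook £6.98: all other goods → 9.5% → £0.66
Yoga mat £42.81: sports equipment, under £250.00 → 0% → £0.00
Basketball £20.40: sports equipment, under £250.00 → 0% → £0.00
Total tax = £0.32 + £2.79 + £3.55 + £21.80 + £0.66 = £29.12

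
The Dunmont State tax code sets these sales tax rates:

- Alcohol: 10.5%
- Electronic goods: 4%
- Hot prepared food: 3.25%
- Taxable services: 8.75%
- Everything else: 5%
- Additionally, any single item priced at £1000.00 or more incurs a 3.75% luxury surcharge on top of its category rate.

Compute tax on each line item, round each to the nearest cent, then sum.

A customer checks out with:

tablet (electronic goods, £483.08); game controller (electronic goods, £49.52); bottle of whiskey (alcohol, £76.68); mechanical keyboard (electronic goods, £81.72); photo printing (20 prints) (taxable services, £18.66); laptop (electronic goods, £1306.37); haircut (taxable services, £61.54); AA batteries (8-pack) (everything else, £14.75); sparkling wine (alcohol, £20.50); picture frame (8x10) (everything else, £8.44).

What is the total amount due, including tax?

£2265.44

Tablet £483.08: electronic goods → 4% → £19.32
Game controller £49.52: electronic goods → 4% → £1.98
Bottle of whiskey £76.68: alcohol → 10.5% → £8.05
Mechanical keyboard £81.72: electronic goods → 4% → £3.27
Photo printing (20 prints) £18.66: taxable services → 8.75% → £1.63
Laptop £1306.37: electronic goods → 4% + 3.75% surcharge = 7.75% → £101.24
Haircut £61.54: taxable services → 8.75% → £5.38
AA batteries (8-pack) £14.75: everything else → 5% → £0.74
Sparkling wine £20.50: alcohol → 10.5% → £2.15
Picture frame (8x10) £8.44: everything else → 5% → £0.42
Subtotal = £2121.26; tax = £144.18; total due = £2265.44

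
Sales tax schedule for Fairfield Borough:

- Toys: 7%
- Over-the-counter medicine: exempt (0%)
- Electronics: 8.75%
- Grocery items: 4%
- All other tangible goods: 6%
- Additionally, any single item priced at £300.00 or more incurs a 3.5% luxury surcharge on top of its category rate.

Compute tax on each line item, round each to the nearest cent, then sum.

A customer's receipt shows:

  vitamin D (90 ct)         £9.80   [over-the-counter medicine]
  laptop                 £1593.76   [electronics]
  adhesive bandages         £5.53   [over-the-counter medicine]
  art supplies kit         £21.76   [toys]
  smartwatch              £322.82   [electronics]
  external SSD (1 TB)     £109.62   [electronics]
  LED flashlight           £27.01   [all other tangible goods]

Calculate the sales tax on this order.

£247.52

Vitamin D (90 ct) £9.80: over-the-counter medicine → 0% → £0.00
Laptop £1593.76: electronics → 8.75% + 3.5% surcharge = 12.25% → £195.24
Adhesive bandages £5.53: over-the-counter medicine → 0% → £0.00
Art supplies kit £21.76: toys → 7% → £1.52
Smartwatch £322.82: electronics → 8.75% + 3.5% surcharge = 12.25% → £39.55
External SSD (1 TB) £109.62: electronics → 8.75% → £9.59
LED flashlight £27.01: all other tangible goods → 6% → £1.62
Total tax = £195.24 + £1.52 + £39.55 + £9.59 + £1.62 = £247.52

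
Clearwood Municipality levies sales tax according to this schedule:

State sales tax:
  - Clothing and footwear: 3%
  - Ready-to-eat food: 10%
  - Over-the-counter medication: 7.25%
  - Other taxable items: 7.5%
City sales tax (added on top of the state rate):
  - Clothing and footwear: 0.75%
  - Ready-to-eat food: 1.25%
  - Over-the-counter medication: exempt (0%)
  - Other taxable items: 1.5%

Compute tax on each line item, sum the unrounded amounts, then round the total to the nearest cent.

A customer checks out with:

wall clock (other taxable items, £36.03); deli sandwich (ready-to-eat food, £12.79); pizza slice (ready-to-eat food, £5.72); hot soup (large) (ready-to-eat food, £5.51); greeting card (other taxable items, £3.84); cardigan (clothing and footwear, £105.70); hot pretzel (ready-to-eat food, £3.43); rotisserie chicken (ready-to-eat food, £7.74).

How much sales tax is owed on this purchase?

Wall clock £36.03: other taxable items → 7.5% + 1.5% city = 9% → £3.2427
Deli sandwich £12.79: ready-to-eat food → 10% + 1.25% city = 11.25% → £1.438875
Pizza slice £5.72: ready-to-eat food → 10% + 1.25% city = 11.25% → £0.6435
Hot soup (large) £5.51: ready-to-eat food → 10% + 1.25% city = 11.25% → £0.619875
Greeting card £3.84: other taxable items → 7.5% + 1.5% city = 9% → £0.3456
Cardigan £105.70: clothing and footwear → 3% + 0.75% city = 3.75% → £3.96375
Hot pretzel £3.43: ready-to-eat food → 10% + 1.25% city = 11.25% → £0.385875
Rotisserie chicken £7.74: ready-to-eat food → 10% + 1.25% city = 11.25% → £0.87075
Unrounded tax sum = £11.510925 → £11.51

£11.51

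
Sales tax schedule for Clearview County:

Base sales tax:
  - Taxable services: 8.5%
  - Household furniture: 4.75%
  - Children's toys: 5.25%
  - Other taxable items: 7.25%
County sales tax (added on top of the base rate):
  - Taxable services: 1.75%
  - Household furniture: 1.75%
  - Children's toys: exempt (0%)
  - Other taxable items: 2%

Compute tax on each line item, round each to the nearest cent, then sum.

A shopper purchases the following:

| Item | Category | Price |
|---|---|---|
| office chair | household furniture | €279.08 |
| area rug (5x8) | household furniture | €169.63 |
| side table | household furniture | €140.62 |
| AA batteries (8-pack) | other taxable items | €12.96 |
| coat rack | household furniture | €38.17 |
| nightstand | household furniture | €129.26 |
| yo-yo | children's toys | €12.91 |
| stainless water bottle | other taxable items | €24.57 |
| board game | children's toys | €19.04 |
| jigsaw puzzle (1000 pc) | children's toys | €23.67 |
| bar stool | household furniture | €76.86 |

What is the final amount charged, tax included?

Office chair €279.08: household furniture → 4.75% + 1.75% county = 6.5% → €18.14
Area rug (5x8) €169.63: household furniture → 4.75% + 1.75% county = 6.5% → €11.03
Side table €140.62: household furniture → 4.75% + 1.75% county = 6.5% → €9.14
AA batteries (8-pack) €12.96: other taxable items → 7.25% + 2% county = 9.25% → €1.20
Coat rack €38.17: household furniture → 4.75% + 1.75% county = 6.5% → €2.48
Nightstand €129.26: household furniture → 4.75% + 1.75% county = 6.5% → €8.40
Yo-yo €12.91: children's toys → 5.25% + 0% county = 5.25% → €0.68
Stainless water bottle €24.57: other taxable items → 7.25% + 2% county = 9.25% → €2.27
Board game €19.04: children's toys → 5.25% + 0% county = 5.25% → €1.00
Jigsaw puzzle (1000 pc) €23.67: children's toys → 5.25% + 0% county = 5.25% → €1.24
Bar stool €76.86: household furniture → 4.75% + 1.75% county = 6.5% → €5.00
Subtotal = €926.77; tax = €60.58; total due = €987.35

€987.35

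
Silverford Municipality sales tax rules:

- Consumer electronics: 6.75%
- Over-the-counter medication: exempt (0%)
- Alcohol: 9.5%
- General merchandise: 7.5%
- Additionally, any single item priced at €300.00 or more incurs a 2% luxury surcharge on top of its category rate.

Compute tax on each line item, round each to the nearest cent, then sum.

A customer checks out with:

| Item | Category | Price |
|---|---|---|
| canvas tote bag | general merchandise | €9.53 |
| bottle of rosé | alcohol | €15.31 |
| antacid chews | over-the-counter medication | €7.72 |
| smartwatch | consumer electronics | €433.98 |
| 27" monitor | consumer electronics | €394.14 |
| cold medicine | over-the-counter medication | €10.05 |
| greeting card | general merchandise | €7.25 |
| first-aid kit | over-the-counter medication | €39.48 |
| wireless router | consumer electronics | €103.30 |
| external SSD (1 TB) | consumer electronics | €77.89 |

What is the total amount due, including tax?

Canvas tote bag €9.53: general merchandise → 7.5% → €0.71
Bottle of rosé €15.31: alcohol → 9.5% → €1.45
Antacid chews €7.72: over-the-counter medication → 0% → €0.00
Smartwatch €433.98: consumer electronics → 6.75% + 2% surcharge = 8.75% → €37.97
27" monitor €394.14: consumer electronics → 6.75% + 2% surcharge = 8.75% → €34.49
Cold medicine €10.05: over-the-counter medication → 0% → €0.00
Greeting card €7.25: general merchandise → 7.5% → €0.54
First-aid kit €39.48: over-the-counter medication → 0% → €0.00
Wireless router €103.30: consumer electronics → 6.75% → €6.97
External SSD (1 TB) €77.89: consumer electronics → 6.75% → €5.26
Subtotal = €1098.65; tax = €87.39; total due = €1186.04

€1186.04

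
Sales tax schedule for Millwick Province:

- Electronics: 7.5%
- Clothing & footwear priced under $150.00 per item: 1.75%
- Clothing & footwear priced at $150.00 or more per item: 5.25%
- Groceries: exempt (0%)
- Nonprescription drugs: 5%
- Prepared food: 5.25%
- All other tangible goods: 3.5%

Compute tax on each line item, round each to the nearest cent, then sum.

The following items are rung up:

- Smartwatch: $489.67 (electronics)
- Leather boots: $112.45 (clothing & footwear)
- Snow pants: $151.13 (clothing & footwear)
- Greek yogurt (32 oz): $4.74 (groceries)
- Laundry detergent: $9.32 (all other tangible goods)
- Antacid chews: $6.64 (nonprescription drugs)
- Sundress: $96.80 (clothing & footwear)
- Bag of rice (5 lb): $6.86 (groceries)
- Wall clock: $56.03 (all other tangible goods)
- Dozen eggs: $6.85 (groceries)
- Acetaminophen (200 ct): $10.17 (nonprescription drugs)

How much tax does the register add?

Smartwatch $489.67: electronics → 7.5% → $36.73
Leather boots $112.45: clothing & footwear, under $150.00 → 1.75% → $1.97
Snow pants $151.13: clothing & footwear, $150.00 or more → 5.25% → $7.93
Greek yogurt (32 oz) $4.74: groceries → 0% → $0.00
Laundry detergent $9.32: all other tangible goods → 3.5% → $0.33
Antacid chews $6.64: nonprescription drugs → 5% → $0.33
Sundress $96.80: clothing & footwear, under $150.00 → 1.75% → $1.69
Bag of rice (5 lb) $6.86: groceries → 0% → $0.00
Wall clock $56.03: all other tangible goods → 3.5% → $1.96
Dozen eggs $6.85: groceries → 0% → $0.00
Acetaminophen (200 ct) $10.17: nonprescription drugs → 5% → $0.51
Total tax = $36.73 + $1.97 + $7.93 + $0.33 + $0.33 + $1.69 + $1.96 + $0.51 = $51.45

$51.45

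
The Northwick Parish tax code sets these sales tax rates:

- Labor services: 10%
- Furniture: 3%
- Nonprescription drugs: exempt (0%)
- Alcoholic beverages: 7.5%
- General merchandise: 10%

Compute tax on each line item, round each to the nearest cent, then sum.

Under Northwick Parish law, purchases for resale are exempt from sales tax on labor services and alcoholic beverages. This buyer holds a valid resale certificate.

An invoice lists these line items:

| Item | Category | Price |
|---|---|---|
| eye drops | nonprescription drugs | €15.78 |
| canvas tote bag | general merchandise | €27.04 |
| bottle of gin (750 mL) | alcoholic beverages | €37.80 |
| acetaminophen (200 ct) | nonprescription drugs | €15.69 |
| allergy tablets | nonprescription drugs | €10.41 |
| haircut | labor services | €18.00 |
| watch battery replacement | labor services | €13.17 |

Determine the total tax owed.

Eye drops €15.78: nonprescription drugs → 0% → €0.00
Canvas tote bag €27.04: general merchandise → 10% → €2.70
Bottle of gin (750 mL) €37.80: alcoholic beverages, buyer-exempt → 0% → €0.00
Acetaminophen (200 ct) €15.69: nonprescription drugs → 0% → €0.00
Allergy tablets €10.41: nonprescription drugs → 0% → €0.00
Haircut €18.00: labor services, buyer-exempt → 0% → €0.00
Watch battery replacement €13.17: labor services, buyer-exempt → 0% → €0.00
Total tax = €2.70

€2.70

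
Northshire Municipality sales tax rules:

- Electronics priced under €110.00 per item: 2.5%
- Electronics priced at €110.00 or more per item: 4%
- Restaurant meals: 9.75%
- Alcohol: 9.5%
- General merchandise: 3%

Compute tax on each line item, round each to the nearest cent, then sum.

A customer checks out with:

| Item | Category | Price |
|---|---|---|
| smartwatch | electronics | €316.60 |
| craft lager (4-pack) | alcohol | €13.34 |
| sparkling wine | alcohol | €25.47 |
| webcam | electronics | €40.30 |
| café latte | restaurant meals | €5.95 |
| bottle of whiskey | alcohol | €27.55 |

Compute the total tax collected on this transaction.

€20.56

Smartwatch €316.60: electronics, €110.00 or more → 4% → €12.66
Craft lager (4-pack) €13.34: alcohol → 9.5% → €1.27
Sparkling wine €25.47: alcohol → 9.5% → €2.42
Webcam €40.30: electronics, under €110.00 → 2.5% → €1.01
Café latte €5.95: restaurant meals → 9.75% → €0.58
Bottle of whiskey €27.55: alcohol → 9.5% → €2.62
Total tax = €12.66 + €1.27 + €2.42 + €1.01 + €0.58 + €2.62 = €20.56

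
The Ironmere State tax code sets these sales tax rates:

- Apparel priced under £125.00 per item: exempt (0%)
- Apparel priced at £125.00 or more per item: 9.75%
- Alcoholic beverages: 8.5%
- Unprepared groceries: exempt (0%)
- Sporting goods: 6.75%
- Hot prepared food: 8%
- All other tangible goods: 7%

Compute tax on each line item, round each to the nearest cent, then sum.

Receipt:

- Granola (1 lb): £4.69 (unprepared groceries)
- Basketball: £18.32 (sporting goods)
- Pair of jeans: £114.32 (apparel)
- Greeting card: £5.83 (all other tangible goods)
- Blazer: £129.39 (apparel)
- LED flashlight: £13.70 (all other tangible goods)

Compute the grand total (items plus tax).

Granola (1 lb) £4.69: unprepared groceries → 0% → £0.00
Basketball £18.32: sporting goods → 6.75% → £1.24
Pair of jeans £114.32: apparel, under £125.00 → 0% → £0.00
Greeting card £5.83: all other tangible goods → 7% → £0.41
Blazer £129.39: apparel, £125.00 or more → 9.75% → £12.62
LED flashlight £13.70: all other tangible goods → 7% → £0.96
Subtotal = £286.25; tax = £15.23; total due = £301.48

£301.48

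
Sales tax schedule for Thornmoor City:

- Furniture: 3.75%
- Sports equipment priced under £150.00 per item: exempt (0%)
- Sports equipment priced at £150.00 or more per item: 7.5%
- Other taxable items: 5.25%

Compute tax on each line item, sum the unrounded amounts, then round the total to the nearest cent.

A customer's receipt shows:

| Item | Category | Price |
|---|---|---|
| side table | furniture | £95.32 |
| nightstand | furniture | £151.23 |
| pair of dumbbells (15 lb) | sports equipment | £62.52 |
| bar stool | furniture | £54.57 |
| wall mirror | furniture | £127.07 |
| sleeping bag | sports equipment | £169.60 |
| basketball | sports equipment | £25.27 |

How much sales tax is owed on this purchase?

Side table £95.32: furniture → 3.75% → £3.5745
Nightstand £151.23: furniture → 3.75% → £5.671125
Pair of dumbbells (15 lb) £62.52: sports equipment, under £150.00 → 0% → £0.00
Bar stool £54.57: furniture → 3.75% → £2.046375
Wall mirror £127.07: furniture → 3.75% → £4.765125
Sleeping bag £169.60: sports equipment, £150.00 or more → 7.5% → £12.72
Basketball £25.27: sports equipment, under £150.00 → 0% → £0.00
Unrounded tax sum = £28.777125 → £28.78

£28.78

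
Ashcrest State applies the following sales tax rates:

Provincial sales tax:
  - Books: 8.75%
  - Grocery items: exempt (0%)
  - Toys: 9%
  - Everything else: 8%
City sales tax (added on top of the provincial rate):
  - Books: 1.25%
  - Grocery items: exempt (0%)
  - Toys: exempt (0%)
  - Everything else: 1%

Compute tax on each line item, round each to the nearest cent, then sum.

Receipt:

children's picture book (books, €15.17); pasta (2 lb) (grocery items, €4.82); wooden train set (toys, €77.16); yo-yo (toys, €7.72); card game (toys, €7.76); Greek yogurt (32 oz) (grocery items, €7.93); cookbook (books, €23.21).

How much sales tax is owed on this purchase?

Children's picture book €15.17: books → 8.75% + 1.25% city = 10% → €1.52
Pasta (2 lb) €4.82: grocery items → 0% + 0% city = 0% → €0.00
Wooden train set €77.16: toys → 9% + 0% city = 9% → €6.94
Yo-yo €7.72: toys → 9% + 0% city = 9% → €0.69
Card game €7.76: toys → 9% + 0% city = 9% → €0.70
Greek yogurt (32 oz) €7.93: grocery items → 0% + 0% city = 0% → €0.00
Cookbook €23.21: books → 8.75% + 1.25% city = 10% → €2.32
Total tax = €1.52 + €6.94 + €0.69 + €0.70 + €2.32 = €12.17

€12.17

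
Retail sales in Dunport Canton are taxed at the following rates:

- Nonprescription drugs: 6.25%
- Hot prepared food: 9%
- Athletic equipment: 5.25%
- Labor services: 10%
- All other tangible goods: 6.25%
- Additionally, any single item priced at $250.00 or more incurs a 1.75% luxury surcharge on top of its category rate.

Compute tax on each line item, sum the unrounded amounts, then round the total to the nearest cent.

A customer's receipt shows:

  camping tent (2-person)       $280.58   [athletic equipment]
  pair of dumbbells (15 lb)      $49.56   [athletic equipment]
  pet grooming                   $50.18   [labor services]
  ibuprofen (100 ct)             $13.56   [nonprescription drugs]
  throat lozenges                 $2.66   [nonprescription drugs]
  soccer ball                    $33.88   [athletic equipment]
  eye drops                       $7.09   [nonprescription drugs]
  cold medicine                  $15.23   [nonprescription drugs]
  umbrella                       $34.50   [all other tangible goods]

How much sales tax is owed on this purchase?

$33.60

Camping tent (2-person) $280.58: athletic equipment → 5.25% + 1.75% surcharge = 7% → $19.6406
Pair of dumbbells (15 lb) $49.56: athletic equipment → 5.25% → $2.6019
Pet grooming $50.18: labor services → 10% → $5.018
Ibuprofen (100 ct) $13.56: nonprescription drugs → 6.25% → $0.8475
Throat lozenges $2.66: nonprescription drugs → 6.25% → $0.16625
Soccer ball $33.88: athletic equipment → 5.25% → $1.7787
Eye drops $7.09: nonprescription drugs → 6.25% → $0.443125
Cold medicine $15.23: nonprescription drugs → 6.25% → $0.951875
Umbrella $34.50: all other tangible goods → 6.25% → $2.15625
Unrounded tax sum = $33.6042 → $33.60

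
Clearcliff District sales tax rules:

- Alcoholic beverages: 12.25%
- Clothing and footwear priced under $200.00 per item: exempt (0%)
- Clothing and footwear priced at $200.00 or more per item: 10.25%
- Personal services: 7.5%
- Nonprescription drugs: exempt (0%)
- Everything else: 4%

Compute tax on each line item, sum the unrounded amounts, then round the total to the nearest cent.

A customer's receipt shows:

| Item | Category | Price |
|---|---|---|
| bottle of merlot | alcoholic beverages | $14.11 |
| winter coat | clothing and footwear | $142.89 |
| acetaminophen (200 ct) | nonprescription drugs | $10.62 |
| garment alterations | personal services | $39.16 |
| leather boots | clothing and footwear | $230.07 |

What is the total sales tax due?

Bottle of merlot $14.11: alcoholic beverages → 12.25% → $1.728475
Winter coat $142.89: clothing and footwear, under $200.00 → 0% → $0.00
Acetaminophen (200 ct) $10.62: nonprescription drugs → 0% → $0.00
Garment alterations $39.16: personal services → 7.5% → $2.937
Leather boots $230.07: clothing and footwear, $200.00 or more → 10.25% → $23.582175
Unrounded tax sum = $28.24765 → $28.25

$28.25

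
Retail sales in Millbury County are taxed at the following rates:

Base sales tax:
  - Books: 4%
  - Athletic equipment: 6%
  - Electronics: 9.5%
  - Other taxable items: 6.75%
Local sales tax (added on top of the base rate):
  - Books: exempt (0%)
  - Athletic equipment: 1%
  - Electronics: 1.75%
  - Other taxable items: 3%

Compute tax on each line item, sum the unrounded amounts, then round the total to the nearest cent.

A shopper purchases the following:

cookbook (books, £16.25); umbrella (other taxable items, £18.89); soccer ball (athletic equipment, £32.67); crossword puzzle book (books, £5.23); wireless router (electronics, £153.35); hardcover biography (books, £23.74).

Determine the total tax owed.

Cookbook £16.25: books → 4% + 0% local = 4% → £0.65
Umbrella £18.89: other taxable items → 6.75% + 3% local = 9.75% → £1.841775
Soccer ball £32.67: athletic equipment → 6% + 1% local = 7% → £2.2869
Crossword puzzle book £5.23: books → 4% + 0% local = 4% → £0.2092
Wireless router £153.35: electronics → 9.5% + 1.75% local = 11.25% → £17.251875
Hardcover biography £23.74: books → 4% + 0% local = 4% → £0.9496
Unrounded tax sum = £23.18935 → £23.19

£23.19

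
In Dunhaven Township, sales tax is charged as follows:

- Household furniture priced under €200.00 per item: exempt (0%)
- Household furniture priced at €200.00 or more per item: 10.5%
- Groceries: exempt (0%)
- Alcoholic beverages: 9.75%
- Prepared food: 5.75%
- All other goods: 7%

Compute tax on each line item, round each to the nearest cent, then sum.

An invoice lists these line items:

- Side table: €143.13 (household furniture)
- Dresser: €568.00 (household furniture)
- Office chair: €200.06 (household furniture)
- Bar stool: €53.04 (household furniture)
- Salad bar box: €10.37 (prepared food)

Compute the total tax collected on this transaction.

Side table €143.13: household furniture, under €200.00 → 0% → €0.00
Dresser €568.00: household furniture, €200.00 or more → 10.5% → €59.64
Office chair €200.06: household furniture, €200.00 or more → 10.5% → €21.01
Bar stool €53.04: household furniture, under €200.00 → 0% → €0.00
Salad bar box €10.37: prepared food → 5.75% → €0.60
Total tax = €59.64 + €21.01 + €0.60 = €81.25

€81.25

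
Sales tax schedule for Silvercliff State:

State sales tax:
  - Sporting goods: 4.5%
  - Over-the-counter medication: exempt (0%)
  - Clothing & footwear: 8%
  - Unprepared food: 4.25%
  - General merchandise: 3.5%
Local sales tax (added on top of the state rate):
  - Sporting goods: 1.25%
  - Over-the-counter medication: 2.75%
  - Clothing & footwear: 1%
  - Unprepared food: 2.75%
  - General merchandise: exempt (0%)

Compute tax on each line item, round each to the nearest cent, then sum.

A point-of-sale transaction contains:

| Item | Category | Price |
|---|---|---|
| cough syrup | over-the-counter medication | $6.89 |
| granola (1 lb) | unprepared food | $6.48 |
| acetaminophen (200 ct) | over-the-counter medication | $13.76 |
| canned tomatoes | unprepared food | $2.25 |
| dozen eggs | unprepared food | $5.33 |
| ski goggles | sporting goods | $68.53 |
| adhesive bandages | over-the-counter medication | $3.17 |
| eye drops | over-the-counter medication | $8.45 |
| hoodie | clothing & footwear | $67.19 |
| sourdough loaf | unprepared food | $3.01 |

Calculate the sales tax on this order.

Cough syrup $6.89: over-the-counter medication → 0% + 2.75% local = 2.75% → $0.19
Granola (1 lb) $6.48: unprepared food → 4.25% + 2.75% local = 7% → $0.45
Acetaminophen (200 ct) $13.76: over-the-counter medication → 0% + 2.75% local = 2.75% → $0.38
Canned tomatoes $2.25: unprepared food → 4.25% + 2.75% local = 7% → $0.16
Dozen eggs $5.33: unprepared food → 4.25% + 2.75% local = 7% → $0.37
Ski goggles $68.53: sporting goods → 4.5% + 1.25% local = 5.75% → $3.94
Adhesive bandages $3.17: over-the-counter medication → 0% + 2.75% local = 2.75% → $0.09
Eye drops $8.45: over-the-counter medication → 0% + 2.75% local = 2.75% → $0.23
Hoodie $67.19: clothing & footwear → 8% + 1% local = 9% → $6.05
Sourdough loaf $3.01: unprepared food → 4.25% + 2.75% local = 7% → $0.21
Total tax = $0.19 + $0.45 + $0.38 + $0.16 + $0.37 + $3.94 + $0.09 + $0.23 + $6.05 + $0.21 = $12.07

$12.07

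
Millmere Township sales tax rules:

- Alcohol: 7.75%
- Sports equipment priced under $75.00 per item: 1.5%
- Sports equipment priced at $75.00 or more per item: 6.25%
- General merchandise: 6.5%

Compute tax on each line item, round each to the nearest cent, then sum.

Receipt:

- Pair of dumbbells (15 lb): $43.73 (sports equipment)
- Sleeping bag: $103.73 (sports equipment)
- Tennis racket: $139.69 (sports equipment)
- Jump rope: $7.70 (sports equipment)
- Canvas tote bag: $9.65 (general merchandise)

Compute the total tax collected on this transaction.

Pair of dumbbells (15 lb) $43.73: sports equipment, under $75.00 → 1.5% → $0.66
Sleeping bag $103.73: sports equipment, $75.00 or more → 6.25% → $6.48
Tennis racket $139.69: sports equipment, $75.00 or more → 6.25% → $8.73
Jump rope $7.70: sports equipment, under $75.00 → 1.5% → $0.12
Canvas tote bag $9.65: general merchandise → 6.5% → $0.63
Total tax = $0.66 + $6.48 + $8.73 + $0.12 + $0.63 = $16.62

$16.62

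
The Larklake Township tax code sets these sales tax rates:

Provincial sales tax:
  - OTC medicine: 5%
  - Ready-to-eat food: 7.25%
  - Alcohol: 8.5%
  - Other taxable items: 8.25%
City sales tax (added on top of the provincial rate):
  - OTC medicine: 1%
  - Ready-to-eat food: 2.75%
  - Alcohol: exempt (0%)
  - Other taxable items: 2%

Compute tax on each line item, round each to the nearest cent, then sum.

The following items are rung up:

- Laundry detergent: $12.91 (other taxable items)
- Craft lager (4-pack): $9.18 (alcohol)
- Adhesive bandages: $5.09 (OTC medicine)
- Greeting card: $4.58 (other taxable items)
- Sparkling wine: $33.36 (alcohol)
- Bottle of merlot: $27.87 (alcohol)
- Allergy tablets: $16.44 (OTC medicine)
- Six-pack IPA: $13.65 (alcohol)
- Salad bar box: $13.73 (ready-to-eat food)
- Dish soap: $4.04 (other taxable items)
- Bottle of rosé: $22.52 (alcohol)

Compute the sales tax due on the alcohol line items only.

$9.06

Craft lager (4-pack) $9.18: alcohol → 8.5% + 0% city = 8.5% → $0.78
Sparkling wine $33.36: alcohol → 8.5% + 0% city = 8.5% → $2.84
Bottle of merlot $27.87: alcohol → 8.5% + 0% city = 8.5% → $2.37
Six-pack IPA $13.65: alcohol → 8.5% + 0% city = 8.5% → $1.16
Bottle of rosé $22.52: alcohol → 8.5% + 0% city = 8.5% → $1.91
Tax on alcohol = $0.78 + $2.84 + $2.37 + $1.16 + $1.91 = $9.06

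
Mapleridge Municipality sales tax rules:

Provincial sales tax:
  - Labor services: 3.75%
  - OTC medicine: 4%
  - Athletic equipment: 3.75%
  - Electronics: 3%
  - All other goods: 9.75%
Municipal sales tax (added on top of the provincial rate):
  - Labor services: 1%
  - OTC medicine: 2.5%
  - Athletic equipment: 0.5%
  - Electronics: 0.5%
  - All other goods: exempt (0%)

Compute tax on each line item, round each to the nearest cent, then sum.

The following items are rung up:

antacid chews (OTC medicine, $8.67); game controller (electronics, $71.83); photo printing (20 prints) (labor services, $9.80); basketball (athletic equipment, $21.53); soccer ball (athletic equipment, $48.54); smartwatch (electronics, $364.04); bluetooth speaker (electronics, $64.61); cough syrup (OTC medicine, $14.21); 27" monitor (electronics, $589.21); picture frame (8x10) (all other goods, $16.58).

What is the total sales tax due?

$44.68

Antacid chews $8.67: OTC medicine → 4% + 2.5% municipal = 6.5% → $0.56
Game controller $71.83: electronics → 3% + 0.5% municipal = 3.5% → $2.51
Photo printing (20 prints) $9.80: labor services → 3.75% + 1% municipal = 4.75% → $0.47
Basketball $21.53: athletic equipment → 3.75% + 0.5% municipal = 4.25% → $0.92
Soccer ball $48.54: athletic equipment → 3.75% + 0.5% municipal = 4.25% → $2.06
Smartwatch $364.04: electronics → 3% + 0.5% municipal = 3.5% → $12.74
Bluetooth speaker $64.61: electronics → 3% + 0.5% municipal = 3.5% → $2.26
Cough syrup $14.21: OTC medicine → 4% + 2.5% municipal = 6.5% → $0.92
27" monitor $589.21: electronics → 3% + 0.5% municipal = 3.5% → $20.62
Picture frame (8x10) $16.58: all other goods → 9.75% + 0% municipal = 9.75% → $1.62
Total tax = $0.56 + $2.51 + $0.47 + $0.92 + $2.06 + $12.74 + $2.26 + $0.92 + $20.62 + $1.62 = $44.68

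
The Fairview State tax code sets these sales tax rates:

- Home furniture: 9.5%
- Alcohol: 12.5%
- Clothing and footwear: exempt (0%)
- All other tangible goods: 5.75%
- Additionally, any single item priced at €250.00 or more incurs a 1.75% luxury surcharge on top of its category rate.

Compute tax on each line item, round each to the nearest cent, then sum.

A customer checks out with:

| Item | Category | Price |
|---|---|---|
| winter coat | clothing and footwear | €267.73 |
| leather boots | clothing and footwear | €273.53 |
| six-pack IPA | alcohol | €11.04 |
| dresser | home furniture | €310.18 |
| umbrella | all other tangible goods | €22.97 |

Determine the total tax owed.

€47.08

Winter coat €267.73: clothing and footwear → 0% + 1.75% surcharge = 1.75% → €4.69
Leather boots €273.53: clothing and footwear → 0% + 1.75% surcharge = 1.75% → €4.79
Six-pack IPA €11.04: alcohol → 12.5% → €1.38
Dresser €310.18: home furniture → 9.5% + 1.75% surcharge = 11.25% → €34.90
Umbrella €22.97: all other tangible goods → 5.75% → €1.32
Total tax = €4.69 + €4.79 + €1.38 + €34.90 + €1.32 = €47.08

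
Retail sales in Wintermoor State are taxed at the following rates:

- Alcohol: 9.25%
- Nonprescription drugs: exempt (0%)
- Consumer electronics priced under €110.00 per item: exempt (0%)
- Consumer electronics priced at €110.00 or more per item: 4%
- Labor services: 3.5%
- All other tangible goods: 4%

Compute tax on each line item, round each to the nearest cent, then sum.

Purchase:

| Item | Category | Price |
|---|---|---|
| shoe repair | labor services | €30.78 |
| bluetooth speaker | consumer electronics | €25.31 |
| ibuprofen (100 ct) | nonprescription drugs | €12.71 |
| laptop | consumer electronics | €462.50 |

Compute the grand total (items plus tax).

Shoe repair €30.78: labor services → 3.5% → €1.08
Bluetooth speaker €25.31: consumer electronics, under €110.00 → 0% → €0.00
Ibuprofen (100 ct) €12.71: nonprescription drugs → 0% → €0.00
Laptop €462.50: consumer electronics, €110.00 or more → 4% → €18.50
Subtotal = €531.30; tax = €19.58; total due = €550.88

€550.88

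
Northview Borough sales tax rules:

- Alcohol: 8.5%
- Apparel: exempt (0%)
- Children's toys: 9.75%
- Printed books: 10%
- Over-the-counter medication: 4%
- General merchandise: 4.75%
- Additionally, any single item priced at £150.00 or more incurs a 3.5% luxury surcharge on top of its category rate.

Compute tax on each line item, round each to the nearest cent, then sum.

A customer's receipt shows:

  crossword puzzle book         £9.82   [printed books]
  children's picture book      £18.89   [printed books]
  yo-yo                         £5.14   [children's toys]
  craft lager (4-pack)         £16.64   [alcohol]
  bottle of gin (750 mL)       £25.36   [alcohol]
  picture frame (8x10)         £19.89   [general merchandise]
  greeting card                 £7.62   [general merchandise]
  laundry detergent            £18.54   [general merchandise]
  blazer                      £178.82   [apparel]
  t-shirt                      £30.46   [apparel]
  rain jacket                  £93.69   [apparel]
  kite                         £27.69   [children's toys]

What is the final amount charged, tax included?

£470.64

Crossword puzzle book £9.82: printed books → 10% → £0.98
Children's picture book £18.89: printed books → 10% → £1.89
Yo-yo £5.14: children's toys → 9.75% → £0.50
Craft lager (4-pack) £16.64: alcohol → 8.5% → £1.41
Bottle of gin (750 mL) £25.36: alcohol → 8.5% → £2.16
Picture frame (8x10) £19.89: general merchandise → 4.75% → £0.94
Greeting card £7.62: general merchandise → 4.75% → £0.36
Laundry detergent £18.54: general merchandise → 4.75% → £0.88
Blazer £178.82: apparel → 0% + 3.5% surcharge = 3.5% → £6.26
T-shirt £30.46: apparel → 0% → £0.00
Rain jacket £93.69: apparel → 0% → £0.00
Kite £27.69: children's toys → 9.75% → £2.70
Subtotal = £452.56; tax = £18.08; total due = £470.64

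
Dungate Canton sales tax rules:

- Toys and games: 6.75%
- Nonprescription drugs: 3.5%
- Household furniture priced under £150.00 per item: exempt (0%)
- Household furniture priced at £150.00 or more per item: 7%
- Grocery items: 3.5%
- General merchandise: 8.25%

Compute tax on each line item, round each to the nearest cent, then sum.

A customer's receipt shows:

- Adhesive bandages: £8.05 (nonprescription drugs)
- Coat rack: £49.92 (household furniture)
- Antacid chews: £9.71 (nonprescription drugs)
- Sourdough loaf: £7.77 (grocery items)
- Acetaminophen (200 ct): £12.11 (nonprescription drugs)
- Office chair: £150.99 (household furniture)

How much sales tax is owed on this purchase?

£11.88

Adhesive bandages £8.05: nonprescription drugs → 3.5% → £0.28
Coat rack £49.92: household furniture, under £150.00 → 0% → £0.00
Antacid chews £9.71: nonprescription drugs → 3.5% → £0.34
Sourdough loaf £7.77: grocery items → 3.5% → £0.27
Acetaminophen (200 ct) £12.11: nonprescription drugs → 3.5% → £0.42
Office chair £150.99: household furniture, £150.00 or more → 7% → £10.57
Total tax = £0.28 + £0.34 + £0.27 + £0.42 + £10.57 = £11.88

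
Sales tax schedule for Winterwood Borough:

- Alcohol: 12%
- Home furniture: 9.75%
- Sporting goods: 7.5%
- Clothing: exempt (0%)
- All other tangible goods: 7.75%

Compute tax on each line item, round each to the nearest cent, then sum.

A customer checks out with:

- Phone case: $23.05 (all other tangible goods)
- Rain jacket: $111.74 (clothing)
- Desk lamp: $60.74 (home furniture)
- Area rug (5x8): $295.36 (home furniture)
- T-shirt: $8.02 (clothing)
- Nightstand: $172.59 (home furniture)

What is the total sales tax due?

Phone case $23.05: all other tangible goods → 7.75% → $1.79
Rain jacket $111.74: clothing → 0% → $0.00
Desk lamp $60.74: home furniture → 9.75% → $5.92
Area rug (5x8) $295.36: home furniture → 9.75% → $28.80
T-shirt $8.02: clothing → 0% → $0.00
Nightstand $172.59: home furniture → 9.75% → $16.83
Total tax = $1.79 + $5.92 + $28.80 + $16.83 = $53.34

$53.34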